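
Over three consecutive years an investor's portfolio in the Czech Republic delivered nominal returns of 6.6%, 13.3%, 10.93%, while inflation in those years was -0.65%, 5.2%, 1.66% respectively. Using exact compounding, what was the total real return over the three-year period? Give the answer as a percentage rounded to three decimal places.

26.096%

Nominal growth factor = 1.0660 × 1.1330 × 1.1093 = 1.339788
Price-level growth factor = 0.9935 × 1.0520 × 1.0166 = 1.062512
Real growth factor = 1.339788 / 1.062512 = 1.260963
Total real return = 1.260963 − 1 → 26.096%.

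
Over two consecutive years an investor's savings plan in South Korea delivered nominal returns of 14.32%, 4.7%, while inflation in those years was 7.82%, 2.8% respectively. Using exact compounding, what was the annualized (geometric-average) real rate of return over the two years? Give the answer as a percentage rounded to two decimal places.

3.92%

Compound the nominal returns: 1.1432 × 1.0470 = 1.19693040.
Compound inflation: 1.0782 × 1.0280 = 1.10838960.
Deflate: 1.19693040 / 1.10838960 = 1.07988238.
Annualized real rate = 1.07988238^(1/2) − 1 = 3.9174% → 3.92%.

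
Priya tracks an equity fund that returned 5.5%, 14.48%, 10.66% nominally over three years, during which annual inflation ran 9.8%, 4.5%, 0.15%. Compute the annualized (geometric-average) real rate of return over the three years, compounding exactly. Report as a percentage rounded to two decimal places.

Compound the nominal returns: 1.0550 × 1.1448 × 1.1066 = 1.33651164.
Compound inflation: 1.0980 × 1.0450 × 1.0015 = 1.14913112.
Deflate: 1.33651164 / 1.14913112 = 1.16306279.
Annualized real rate = 1.16306279^(1/3) − 1 = 5.1642% → 5.16%.

5.16%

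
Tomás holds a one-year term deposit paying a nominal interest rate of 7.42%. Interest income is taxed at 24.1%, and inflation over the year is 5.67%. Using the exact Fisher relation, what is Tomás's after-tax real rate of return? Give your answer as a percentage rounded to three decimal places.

After-tax nominal return = 7.42% × (1 − 0.241) = 5.63178%.
1 + r = 1.0563178 / 1.05670 = 0.999638
After-tax real rate = 0.999638 − 1 → -0.036%.

-0.036%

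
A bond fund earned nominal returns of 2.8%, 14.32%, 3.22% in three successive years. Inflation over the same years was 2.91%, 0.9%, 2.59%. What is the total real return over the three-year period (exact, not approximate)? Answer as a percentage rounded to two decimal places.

Compound the nominal returns: 1.0280 × 1.1432 × 1.0322 = 1.213051.
Compound inflation: 1.0291 × 1.0090 × 1.0259 = 1.065255.
Deflate: 1.213051 / 1.065255 = 1.138742.
Total real return = 1.138742 − 1 → 13.87%.

13.87%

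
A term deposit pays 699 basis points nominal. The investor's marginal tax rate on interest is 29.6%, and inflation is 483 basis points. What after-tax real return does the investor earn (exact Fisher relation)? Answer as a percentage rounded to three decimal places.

0.087%

After-tax nominal return = 6.99% × (1 − 0.296) = 4.92096%.
1 + r = 1.0492096 / 1.04830 = 1.000868
After-tax real rate = 1.000868 − 1 → 0.087%.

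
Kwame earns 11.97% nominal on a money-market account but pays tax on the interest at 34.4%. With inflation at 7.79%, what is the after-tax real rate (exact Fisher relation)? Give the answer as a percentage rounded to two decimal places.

After-tax nominal return = 11.97% × (1 − 0.344) = 7.85232%.
1 + r = 1.0785232 / 1.07790 = 1.000578
After-tax real rate = 1.000578 − 1 → 0.06%.

0.06%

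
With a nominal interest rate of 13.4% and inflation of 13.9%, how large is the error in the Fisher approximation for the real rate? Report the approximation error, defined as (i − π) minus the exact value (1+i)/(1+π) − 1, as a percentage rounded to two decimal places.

Approximate: r ≈ 13.400% − 13.900% = -0.5000%
Exact: (1 + 0.1340)/(1 + 0.1390) − 1 = -0.4390%
Error = -0.5000% − (-0.4390%) = -0.0610% → -0.06%.

-0.06%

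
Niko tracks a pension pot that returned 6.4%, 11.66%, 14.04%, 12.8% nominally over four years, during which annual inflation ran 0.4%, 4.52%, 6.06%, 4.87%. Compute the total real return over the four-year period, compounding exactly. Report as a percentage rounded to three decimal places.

Nominal growth factor = 1.0640 × 1.1166 × 1.1404 × 1.1280 = 1.528289
Price-level growth factor = 1.0040 × 1.0452 × 1.0606 × 1.0487 = 1.167175
Real growth factor = 1.528289 / 1.167175 = 1.309392
Total real return = 1.309392 − 1 → 30.939%.

30.939%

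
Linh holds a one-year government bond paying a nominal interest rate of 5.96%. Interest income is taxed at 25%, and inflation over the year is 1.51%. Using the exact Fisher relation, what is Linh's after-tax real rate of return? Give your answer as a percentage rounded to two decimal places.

After-tax nominal return = 5.96% × (1 − 0.25) = 4.4700%.
1 + r = 1.04470 / 1.01510 = 1.029160
After-tax real rate = 1.029160 − 1 → 2.92%.

2.92%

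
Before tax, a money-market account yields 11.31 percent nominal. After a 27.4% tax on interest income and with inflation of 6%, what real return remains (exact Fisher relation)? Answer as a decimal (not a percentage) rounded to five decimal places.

After-tax nominal return = 11.31% × (1 − 0.274) = 8.21106%.
1 + r = 1.0821106 / 1.06000 = 1.020859
After-tax real rate = 1.020859 − 1 → 0.02086.

0.02086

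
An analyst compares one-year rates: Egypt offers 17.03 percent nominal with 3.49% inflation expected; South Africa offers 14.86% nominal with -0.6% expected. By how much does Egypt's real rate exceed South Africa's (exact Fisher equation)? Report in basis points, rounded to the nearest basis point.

Egypt: (1 + 0.1703)/(1 + 0.0349) − 1 = 13.0834%
South Africa: (1 + 0.1486)/(1 − 0.0060) − 1 = 15.5533%
Differential = 13.0834% − 15.5533% = -2.4699% → -247 basis points.

-247 basis points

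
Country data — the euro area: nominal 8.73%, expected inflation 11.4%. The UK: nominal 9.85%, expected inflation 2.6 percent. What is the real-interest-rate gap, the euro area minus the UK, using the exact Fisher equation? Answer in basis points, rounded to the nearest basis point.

The euro area: (1 + 0.0873)/(1 + 0.1140) − 1 = -2.3968%
The UK: (1 + 0.0985)/(1 + 0.0260) − 1 = 7.0663%
Differential = -2.3968% − 7.0663% = -9.4630% → -946 basis points.

-946 basis points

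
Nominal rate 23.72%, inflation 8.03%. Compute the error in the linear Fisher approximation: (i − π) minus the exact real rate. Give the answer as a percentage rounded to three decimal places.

Approximate: r ≈ 23.720% − 8.030% = 15.6900%
Exact: (1 + 0.2372)/(1 + 0.0803) − 1 = 14.5237%
Error = 15.6900% − 14.5237% = 1.1663% → 1.166%.

1.166%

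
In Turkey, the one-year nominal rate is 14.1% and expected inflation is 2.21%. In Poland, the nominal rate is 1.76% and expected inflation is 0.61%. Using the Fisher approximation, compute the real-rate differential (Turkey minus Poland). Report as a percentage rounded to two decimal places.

10.74%

Turkey: 14.1% − 2.21% = 11.890%
Poland: 1.76% − 0.61% = 1.150%
Differential = 10.740% → 10.74%.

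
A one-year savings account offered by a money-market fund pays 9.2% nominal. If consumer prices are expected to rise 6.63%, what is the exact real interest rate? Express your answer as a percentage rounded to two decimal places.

By the Fisher equation, 1 + r = (1 + i)/(1 + π).
1 + r = 1.09200 / 1.06630 = 1.024102
r = 1.024102 − 1 = 2.4102%, i.e. 2.41%.

2.41%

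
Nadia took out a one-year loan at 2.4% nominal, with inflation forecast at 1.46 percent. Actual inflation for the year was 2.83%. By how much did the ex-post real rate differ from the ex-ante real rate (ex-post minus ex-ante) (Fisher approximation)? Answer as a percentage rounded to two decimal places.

Ex-ante: 2.4% − 1.46% = 0.940%
Ex-post: 2.4% − 2.83% = -0.430%
Difference (ex-post − ex-ante) = -1.3700% → -1.37%.

-1.37%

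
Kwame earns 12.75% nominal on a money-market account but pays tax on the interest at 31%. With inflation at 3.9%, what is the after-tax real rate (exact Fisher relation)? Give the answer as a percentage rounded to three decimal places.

4.714%

After-tax nominal return = 12.75% × (1 − 0.31) = 8.7975%.
1 + r = 1.087975 / 1.03900 = 1.047137
After-tax real rate = 1.047137 − 1 → 4.714%.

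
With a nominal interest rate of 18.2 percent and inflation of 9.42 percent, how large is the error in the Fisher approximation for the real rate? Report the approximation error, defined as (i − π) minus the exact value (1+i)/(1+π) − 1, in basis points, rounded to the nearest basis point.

76 basis points

Approximate: r ≈ 18.200% − 9.420% = 8.7800%
Exact: (1 + 0.1820)/(1 + 0.0942) − 1 = 8.0241%
Error = 8.7800% − 8.0241% = 0.7559% → 76 basis points.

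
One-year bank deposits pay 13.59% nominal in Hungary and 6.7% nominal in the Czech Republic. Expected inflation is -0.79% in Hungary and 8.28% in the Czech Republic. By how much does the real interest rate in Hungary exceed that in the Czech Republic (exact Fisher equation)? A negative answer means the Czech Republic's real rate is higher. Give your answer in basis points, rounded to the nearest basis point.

1595 basis points

Hungary: (1 + 0.1359)/(1 − 0.0079) − 1 = 14.4945%
The Czech Republic: (1 + 0.0670)/(1 + 0.0828) − 1 = -1.4592%
Differential = 14.4945% − (-1.4592%) = 15.9537% → 1595 basis points.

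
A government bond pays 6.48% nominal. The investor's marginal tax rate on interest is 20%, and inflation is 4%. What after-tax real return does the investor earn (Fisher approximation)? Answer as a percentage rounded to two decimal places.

1.18%

After-tax nominal return = 6.48% × (1 − 0.2) = 5.1840%.
r ≈ 5.1840% − 4% → 1.18%.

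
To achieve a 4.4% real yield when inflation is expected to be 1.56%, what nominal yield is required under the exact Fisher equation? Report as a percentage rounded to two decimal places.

(1 + i) = (1 + r)(1 + π) = 1.04400 × 1.01560 = 1.0602864
i = 1.0602864 − 1, so the required nominal rate is 6.03%.

6.03%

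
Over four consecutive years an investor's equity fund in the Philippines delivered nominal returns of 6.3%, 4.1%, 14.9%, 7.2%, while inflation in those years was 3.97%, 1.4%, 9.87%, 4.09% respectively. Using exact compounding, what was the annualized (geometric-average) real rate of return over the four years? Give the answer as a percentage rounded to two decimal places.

Nominal growth factor = 1.0630 × 1.0410 × 1.1490 × 1.0720 = 1.36300927
Price-level growth factor = 1.0397 × 1.0140 × 1.0987 × 1.0409 = 1.20568576
Real growth factor = 1.36300927 / 1.20568576 = 1.13048467
Annualized real rate = 1.13048467^(1/4) − 1 = 3.1137% → 3.11%.

3.11%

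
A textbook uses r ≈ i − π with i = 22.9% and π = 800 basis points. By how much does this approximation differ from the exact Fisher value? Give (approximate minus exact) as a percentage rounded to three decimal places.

Approximate: r ≈ 22.900% − 8.000% = 14.9000%
Exact: (1 + 0.2290)/(1 + 0.0800) − 1 = 13.7963%
Error = 14.9000% − 13.7963% = 1.1037% → 1.104%.

1.104%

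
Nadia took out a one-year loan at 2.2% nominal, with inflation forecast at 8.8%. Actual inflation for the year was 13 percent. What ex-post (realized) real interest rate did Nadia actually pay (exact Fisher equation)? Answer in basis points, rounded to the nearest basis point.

Ex-post: (1 + 0.0220)/(1 + 0.1300) − 1 = -9.5575%
So the realized real rate is -956 basis points.

-956 basis points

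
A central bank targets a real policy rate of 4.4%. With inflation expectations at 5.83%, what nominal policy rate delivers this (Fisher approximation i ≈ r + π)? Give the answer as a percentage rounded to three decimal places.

i ≈ r + π = 4.4% + 5.83% = 10.230%.

10.230%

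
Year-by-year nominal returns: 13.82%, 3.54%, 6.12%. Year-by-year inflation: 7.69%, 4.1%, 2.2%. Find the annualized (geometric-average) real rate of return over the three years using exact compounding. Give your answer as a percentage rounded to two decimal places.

2.96%

Nominal growth factor = 1.1382 × 1.0354 × 1.0612 = 1.25061601
Price-level growth factor = 1.0769 × 1.0410 × 1.0220 = 1.14571606
Real growth factor = 1.25061601 / 1.14571606 = 1.09155841
Annualized real rate = 1.09155841^(1/3) − 1 = 2.9633% → 2.96%.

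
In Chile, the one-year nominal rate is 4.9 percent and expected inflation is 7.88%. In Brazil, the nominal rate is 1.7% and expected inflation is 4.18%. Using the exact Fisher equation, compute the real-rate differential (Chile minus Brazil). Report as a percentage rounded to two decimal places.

-0.38%

Chile: (1 + 0.0490)/(1 + 0.0788) − 1 = -2.7623%
Brazil: (1 + 0.0170)/(1 + 0.0418) − 1 = -2.3805%
Differential = -2.7623% − (-2.3805%) = -0.3818% → -0.38%.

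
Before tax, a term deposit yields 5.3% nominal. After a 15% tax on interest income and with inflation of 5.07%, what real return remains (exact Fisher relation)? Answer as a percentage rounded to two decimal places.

After-tax nominal return = 5.3% × (1 − 0.15) = 4.5050%.
1 + r = 1.04505 / 1.05070 = 0.994623
After-tax real rate = 0.994623 − 1 → -0.54%.

-0.54%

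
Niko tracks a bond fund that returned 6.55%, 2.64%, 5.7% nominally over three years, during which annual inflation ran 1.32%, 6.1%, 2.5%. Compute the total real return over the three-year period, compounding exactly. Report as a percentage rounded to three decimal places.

4.908%

Nominal growth factor = 1.0655 × 1.0264 × 1.0570 = 1.1559661
Price-level growth factor = 1.0132 × 1.0610 × 1.0250 = 1.1018803
Real growth factor = 1.1559661 / 1.1018803 = 1.0490849
Total real return = 1.0490849 − 1 → 4.908%.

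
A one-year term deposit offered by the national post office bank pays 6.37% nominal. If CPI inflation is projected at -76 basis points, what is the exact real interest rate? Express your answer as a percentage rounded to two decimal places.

By the Fisher equation, 1 + r = (1 + i)/(1 + π).
1 + r = 1.06370 / 0.99240 = 1.071846
r = 1.071846 − 1 = 7.1846%, i.e. 7.18%.

7.18%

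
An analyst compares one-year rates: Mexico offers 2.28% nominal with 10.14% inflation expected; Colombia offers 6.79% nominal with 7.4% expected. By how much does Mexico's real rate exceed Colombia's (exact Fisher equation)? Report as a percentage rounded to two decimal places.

-6.57%

Mexico: (1 + 0.0228)/(1 + 0.1014) − 1 = -7.1364%
Colombia: (1 + 0.0679)/(1 + 0.0740) − 1 = -0.5680%
Differential = -7.1364% − (-0.5680%) = -6.5684% → -6.57%.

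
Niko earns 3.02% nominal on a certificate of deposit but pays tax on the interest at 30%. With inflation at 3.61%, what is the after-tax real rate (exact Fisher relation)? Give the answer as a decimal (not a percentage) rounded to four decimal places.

-0.0144

After-tax nominal return = 3.02% × (1 − 0.3) = 2.1140%.
1 + r = 1.02114 / 1.03610 = 0.985561
After-tax real rate = 0.985561 − 1 → -0.0144.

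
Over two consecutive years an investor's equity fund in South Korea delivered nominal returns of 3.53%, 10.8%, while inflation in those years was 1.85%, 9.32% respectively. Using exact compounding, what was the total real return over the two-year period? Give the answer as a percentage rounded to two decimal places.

3.03%

Compound the nominal returns: 1.0353 × 1.1080 = 1.147112.
Compound inflation: 1.0185 × 1.0932 = 1.113424.
Deflate: 1.147112 / 1.113424 = 1.030256.
Total real return = 1.030256 − 1 → 3.03%.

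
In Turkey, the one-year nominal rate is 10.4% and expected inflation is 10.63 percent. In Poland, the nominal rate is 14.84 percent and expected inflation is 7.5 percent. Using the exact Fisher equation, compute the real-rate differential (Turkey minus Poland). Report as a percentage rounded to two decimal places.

-7.04%

Turkey: (1 + 0.1040)/(1 + 0.1063) − 1 = -0.2079%
Poland: (1 + 0.1484)/(1 + 0.0750) − 1 = 6.8279%
Differential = -0.2079% − 6.8279% = -7.0358% → -7.04%.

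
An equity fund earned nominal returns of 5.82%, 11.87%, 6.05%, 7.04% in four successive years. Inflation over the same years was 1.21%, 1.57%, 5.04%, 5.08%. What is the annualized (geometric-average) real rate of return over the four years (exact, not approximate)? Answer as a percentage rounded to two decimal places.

Compound the nominal returns: 1.0582 × 1.1187 × 1.0605 × 1.0704 = 1.34381093.
Compound inflation: 1.0121 × 1.0157 × 1.0504 × 1.0508 = 1.13465454.
Deflate: 1.34381093 / 1.13465454 = 1.18433486.
Annualized real rate = 1.18433486^(1/4) − 1 = 4.3203% → 4.32%.

4.32%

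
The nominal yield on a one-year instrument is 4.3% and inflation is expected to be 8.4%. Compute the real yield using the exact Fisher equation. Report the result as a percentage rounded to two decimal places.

1 + r = 1.04300 / 1.08400 = 0.962177
r = 0.962177 − 1 = -3.7823%, i.e. -3.78%.

-3.78%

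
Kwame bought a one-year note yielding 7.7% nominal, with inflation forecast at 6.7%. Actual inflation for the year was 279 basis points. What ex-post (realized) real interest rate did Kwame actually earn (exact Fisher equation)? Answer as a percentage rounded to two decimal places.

Ex-post: (1 + 0.0770)/(1 + 0.0279) − 1 = 4.7767%
So the realized real rate is 4.78%.

4.78%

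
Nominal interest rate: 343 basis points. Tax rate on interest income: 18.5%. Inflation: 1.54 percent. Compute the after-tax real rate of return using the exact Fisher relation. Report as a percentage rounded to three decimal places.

After-tax nominal return = 3.43% × (1 − 0.185) = 2.79545%.
1 + r = 1.0279545 / 1.01540 = 1.012364
After-tax real rate = 1.012364 − 1 → 1.236%.

1.236%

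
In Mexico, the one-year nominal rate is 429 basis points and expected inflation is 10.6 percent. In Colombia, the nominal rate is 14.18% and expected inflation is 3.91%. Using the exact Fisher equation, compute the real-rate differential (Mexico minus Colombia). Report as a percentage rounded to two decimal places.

Mexico: (1 + 0.0429)/(1 + 0.1060) − 1 = -5.7052%
Colombia: (1 + 0.1418)/(1 + 0.0391) − 1 = 9.8836%
Differential = -5.7052% − 9.8836% = -15.5888% → -15.59%.

-15.59%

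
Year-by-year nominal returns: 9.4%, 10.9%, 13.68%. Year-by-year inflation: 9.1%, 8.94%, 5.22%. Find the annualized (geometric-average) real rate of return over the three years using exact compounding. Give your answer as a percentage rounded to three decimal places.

3.318%

Compound the nominal returns: 1.0940 × 1.1090 × 1.1368 = 1.37921805.
Compound inflation: 1.0910 × 1.0894 × 1.0522 = 1.25057695.
Deflate: 1.37921805 / 1.25057695 = 1.10286541.
Annualized real rate = 1.10286541^(1/3) − 1 = 3.3176% → 3.318%.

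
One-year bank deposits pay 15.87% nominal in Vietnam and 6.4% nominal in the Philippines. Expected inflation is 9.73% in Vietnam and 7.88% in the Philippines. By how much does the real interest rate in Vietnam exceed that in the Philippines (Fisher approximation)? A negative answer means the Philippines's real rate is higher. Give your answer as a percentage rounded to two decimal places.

7.62%

Vietnam: 15.87% − 9.73% = 6.140%
The Philippines: 6.4% − 7.88% = -1.480%
Differential = 7.620% → 7.62%.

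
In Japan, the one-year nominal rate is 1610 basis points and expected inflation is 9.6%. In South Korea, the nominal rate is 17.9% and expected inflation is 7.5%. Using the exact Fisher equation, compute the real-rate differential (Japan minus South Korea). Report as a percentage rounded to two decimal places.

-3.74%

Japan: (1 + 0.1610)/(1 + 0.0960) − 1 = 5.9307%
South Korea: (1 + 0.1790)/(1 + 0.0750) − 1 = 9.6744%
Differential = 5.9307% − 9.6744% = -3.7438% → -3.74%.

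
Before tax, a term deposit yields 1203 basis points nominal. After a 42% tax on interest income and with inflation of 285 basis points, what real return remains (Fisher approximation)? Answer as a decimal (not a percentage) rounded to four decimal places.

After-tax nominal return = 12.03% × (1 − 0.42) = 6.9774%.
r ≈ 6.9774% − 2.85% → 0.0413.

0.0413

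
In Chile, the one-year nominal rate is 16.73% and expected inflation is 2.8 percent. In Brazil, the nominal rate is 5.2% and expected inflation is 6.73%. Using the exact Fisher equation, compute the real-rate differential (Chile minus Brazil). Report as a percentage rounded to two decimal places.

Chile: (1 + 0.1673)/(1 + 0.0280) − 1 = 13.5506%
Brazil: (1 + 0.0520)/(1 + 0.0673) − 1 = -1.4335%
Differential = 13.5506% − (-1.4335%) = 14.9841% → 14.98%.

14.98%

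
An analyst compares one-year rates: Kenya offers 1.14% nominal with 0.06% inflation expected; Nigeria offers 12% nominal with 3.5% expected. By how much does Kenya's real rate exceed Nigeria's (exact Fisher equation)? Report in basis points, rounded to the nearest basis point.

Kenya: (1 + 0.0114)/(1 + 0.0006) − 1 = 1.0794%
Nigeria: (1 + 0.1200)/(1 + 0.0350) − 1 = 8.2126%
Differential = 1.0794% − 8.2126% = -7.1332% → -713 basis points.

-713 basis points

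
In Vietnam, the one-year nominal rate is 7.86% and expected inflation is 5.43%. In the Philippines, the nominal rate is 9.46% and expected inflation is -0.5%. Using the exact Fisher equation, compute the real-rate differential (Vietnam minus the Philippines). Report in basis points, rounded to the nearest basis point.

-771 basis points

Vietnam: (1 + 0.0786)/(1 + 0.0543) − 1 = 2.3048%
The Philippines: (1 + 0.0946)/(1 − 0.0050) − 1 = 10.0101%
Differential = 2.3048% − 10.0101% = -7.7052% → -771 basis points.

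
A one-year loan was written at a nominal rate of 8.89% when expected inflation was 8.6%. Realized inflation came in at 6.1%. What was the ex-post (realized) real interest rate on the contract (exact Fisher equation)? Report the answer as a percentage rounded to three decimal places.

Ex-post: (1 + 0.0889)/(1 + 0.0610) − 1 = 2.6296%
So the realized real rate is 2.630%.

2.630%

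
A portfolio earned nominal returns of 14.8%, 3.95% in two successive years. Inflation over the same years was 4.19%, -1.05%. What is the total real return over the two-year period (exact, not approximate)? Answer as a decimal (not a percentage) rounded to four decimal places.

Compound the nominal returns: 1.1480 × 1.0395 = 1.193346.
Compound inflation: 1.0419 × 0.9895 = 1.030960.
Deflate: 1.193346 / 1.030960 = 1.157509.
Total real return = 1.157509 − 1 → 0.1575.

0.1575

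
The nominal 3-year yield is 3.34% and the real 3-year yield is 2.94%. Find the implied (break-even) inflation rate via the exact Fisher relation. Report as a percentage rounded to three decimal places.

0.389%

(1 + π) = (1 + i)/(1 + r) = 1.03340 / 1.02940 = 1.003886
Break-even inflation = 1.003886 − 1 → 0.389%.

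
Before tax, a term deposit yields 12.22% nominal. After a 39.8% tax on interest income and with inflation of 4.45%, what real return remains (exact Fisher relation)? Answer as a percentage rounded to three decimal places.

2.783%

After-tax nominal return = 12.22% × (1 − 0.398) = 7.35644%.
1 + r = 1.0735644 / 1.04450 = 1.027826
After-tax real rate = 1.027826 − 1 → 2.783%.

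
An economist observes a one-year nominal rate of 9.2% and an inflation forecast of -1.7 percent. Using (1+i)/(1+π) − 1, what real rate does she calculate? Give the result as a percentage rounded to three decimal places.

11.089%

By the Fisher relation, 1 + r = (1 + i)/(1 + π).
1 + r = 1.09200 / 0.98300 = 1.11088505
r = 1.11088505 − 1 = 11.088505%, i.e. 11.089%.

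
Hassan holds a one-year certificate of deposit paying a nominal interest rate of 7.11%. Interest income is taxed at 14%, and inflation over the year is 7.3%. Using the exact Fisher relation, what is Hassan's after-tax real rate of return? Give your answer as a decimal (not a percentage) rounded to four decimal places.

After-tax nominal return = 7.11% × (1 − 0.14) = 6.1146%.
1 + r = 1.061146 / 1.07300 = 0.988952
After-tax real rate = 0.988952 − 1 → -0.0110.

-0.0110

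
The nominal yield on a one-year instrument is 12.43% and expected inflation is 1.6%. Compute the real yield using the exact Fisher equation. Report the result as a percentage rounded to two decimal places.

By the Fisher identity, 1 + r = (1 + i)/(1 + π).
1 + r = 1.12430 / 1.01600 = 1.106594
r = 1.106594 − 1 = 10.6594%, i.e. 10.66%.

10.66%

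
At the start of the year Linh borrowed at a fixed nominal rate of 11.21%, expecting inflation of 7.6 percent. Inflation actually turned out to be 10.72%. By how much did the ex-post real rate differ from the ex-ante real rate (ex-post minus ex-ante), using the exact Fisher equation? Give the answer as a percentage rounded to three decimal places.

-2.912%

Ex-ante: (1 + 0.1121)/(1 + 0.0760) − 1 = 3.35502%
Ex-post: (1 + 0.1121)/(1 + 0.1072) − 1 = 0.44256%
Difference (ex-post − ex-ante) = -2.91246% → -2.912%.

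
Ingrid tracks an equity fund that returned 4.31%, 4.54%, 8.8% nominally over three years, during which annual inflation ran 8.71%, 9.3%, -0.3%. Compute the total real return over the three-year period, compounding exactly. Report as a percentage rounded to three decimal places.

0.150%

Compound the nominal returns: 1.0431 × 1.0454 × 1.0880 = 1.186417.
Compound inflation: 1.0871 × 1.0930 × 0.9970 = 1.184636.
Deflate: 1.186417 / 1.184636 = 1.001504.
Total real return = 1.001504 − 1 → 0.150%.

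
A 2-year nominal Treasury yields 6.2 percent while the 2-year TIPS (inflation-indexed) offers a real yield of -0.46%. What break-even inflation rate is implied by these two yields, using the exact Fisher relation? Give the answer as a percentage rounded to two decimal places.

6.69%

(1 + π) = (1 + i)/(1 + r) = 1.06200 / 0.99540 = 1.066908
Break-even inflation = 1.066908 − 1 → 6.69%.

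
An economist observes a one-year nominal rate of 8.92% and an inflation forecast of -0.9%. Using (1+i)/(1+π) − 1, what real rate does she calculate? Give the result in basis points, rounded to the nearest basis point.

991 basis points

By the Fisher identity, 1 + r = (1 + i)/(1 + π).
1 + r = 1.08920 / 0.99100 = 1.099092
r = 1.099092 − 1 = 9.9092%, i.e. 991 basis points.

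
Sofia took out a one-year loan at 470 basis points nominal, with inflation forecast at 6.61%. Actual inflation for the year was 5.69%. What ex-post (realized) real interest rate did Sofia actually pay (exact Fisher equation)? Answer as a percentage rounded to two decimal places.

-0.94%

Ex-post: (1 + 0.0470)/(1 + 0.0569) − 1 = -0.9367%
So the realized real rate is -0.94%.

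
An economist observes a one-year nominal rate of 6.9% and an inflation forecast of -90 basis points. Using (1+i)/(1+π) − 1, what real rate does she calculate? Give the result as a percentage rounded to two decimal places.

7.87%

By the Fisher identity, 1 + r = (1 + i)/(1 + π).
1 + r = 1.06900 / 0.99100 = 1.078708
r = 1.078708 − 1 = 7.8708%, i.e. 7.87%.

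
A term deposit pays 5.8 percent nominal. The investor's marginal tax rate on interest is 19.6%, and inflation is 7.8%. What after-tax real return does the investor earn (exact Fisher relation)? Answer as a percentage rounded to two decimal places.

-2.91%

After-tax nominal return = 5.8% × (1 − 0.196) = 4.6632%.
1 + r = 1.046632 / 1.07800 = 0.970902
After-tax real rate = 0.970902 − 1 → -2.91%.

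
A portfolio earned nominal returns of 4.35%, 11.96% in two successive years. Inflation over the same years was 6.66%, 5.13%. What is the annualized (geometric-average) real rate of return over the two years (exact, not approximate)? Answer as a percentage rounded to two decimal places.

2.07%

Compound the nominal returns: 1.0435 × 1.1196 = 1.16830260.
Compound inflation: 1.0666 × 1.0513 = 1.12131658.
Deflate: 1.16830260 / 1.12131658 = 1.04190255.
Annualized real rate = 1.04190255^(1/2) − 1 = 2.0736% → 2.07%.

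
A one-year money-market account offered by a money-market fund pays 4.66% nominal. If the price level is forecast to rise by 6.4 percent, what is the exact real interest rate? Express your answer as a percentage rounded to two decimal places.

By the Fisher identity, 1 + r = (1 + i)/(1 + π).
1 + r = 1.04660 / 1.06400 = 0.983647
r = 0.983647 − 1 = -1.6353%, i.e. -1.64%.

-1.64%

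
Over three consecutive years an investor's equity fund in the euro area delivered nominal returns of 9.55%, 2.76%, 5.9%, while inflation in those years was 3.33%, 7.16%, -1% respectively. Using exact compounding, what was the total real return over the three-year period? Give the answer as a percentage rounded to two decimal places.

Compound the nominal returns: 1.0955 × 1.0276 × 1.0590 = 1.192154.
Compound inflation: 1.0333 × 1.0716 × 0.9900 = 1.096211.
Deflate: 1.192154 / 1.096211 = 1.087522.
Total real return = 1.087522 − 1 → 8.75%.

8.75%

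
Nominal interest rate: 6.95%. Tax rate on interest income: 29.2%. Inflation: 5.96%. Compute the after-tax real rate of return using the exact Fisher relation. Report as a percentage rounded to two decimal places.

-0.98%

After-tax nominal return = 6.95% × (1 − 0.292) = 4.9206%.
1 + r = 1.049206 / 1.05960 = 0.990191
After-tax real rate = 0.990191 − 1 → -0.98%.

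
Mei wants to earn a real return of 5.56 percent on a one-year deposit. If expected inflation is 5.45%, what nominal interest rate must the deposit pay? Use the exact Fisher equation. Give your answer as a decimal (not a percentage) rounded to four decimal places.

(1 + i) = (1 + r)(1 + π) = 1.05560 × 1.05450 = 1.1131302
i = 1.1131302 − 1, so the required nominal rate is 0.1131.

0.1131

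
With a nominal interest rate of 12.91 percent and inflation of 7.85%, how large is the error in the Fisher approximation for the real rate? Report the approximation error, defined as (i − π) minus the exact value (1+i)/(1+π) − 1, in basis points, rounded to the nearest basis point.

37 basis points

Approximate: r ≈ 12.910% − 7.850% = 5.0600%
Exact: (1 + 0.1291)/(1 + 0.0785) − 1 = 4.6917%
Error = 5.0600% − 4.6917% = 0.3683% → 37 basis points.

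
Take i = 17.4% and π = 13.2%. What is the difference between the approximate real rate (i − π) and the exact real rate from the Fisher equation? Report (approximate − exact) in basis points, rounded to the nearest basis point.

Approximate: r ≈ 17.400% − 13.200% = 4.2000%
Exact: (1 + 0.1740)/(1 + 0.1320) − 1 = 3.7102%
Error = 4.2000% − 3.7102% = 0.4898% → 49 basis points.

49 basis points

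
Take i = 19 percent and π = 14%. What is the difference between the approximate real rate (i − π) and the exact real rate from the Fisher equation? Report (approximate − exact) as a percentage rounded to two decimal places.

Approximate: r ≈ 19.000% − 14.000% = 5.0000%
Exact: (1 + 0.1900)/(1 + 0.1400) − 1 = 4.3860%
Error = 5.0000% − 4.3860% = 0.6140% → 0.61%.

0.61%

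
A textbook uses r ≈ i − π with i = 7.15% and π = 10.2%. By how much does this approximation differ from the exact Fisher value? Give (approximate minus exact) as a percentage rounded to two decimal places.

-0.28%

Approximate: r ≈ 7.150% − 10.200% = -3.0500%
Exact: (1 + 0.0715)/(1 + 0.1020) − 1 = -2.7677%
Error = -3.0500% − (-2.7677%) = -0.2823% → -0.28%.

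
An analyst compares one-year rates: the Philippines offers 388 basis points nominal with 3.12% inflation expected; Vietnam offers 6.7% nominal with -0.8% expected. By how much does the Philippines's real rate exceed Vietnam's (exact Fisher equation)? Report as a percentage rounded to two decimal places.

-6.82%

The Philippines: (1 + 0.0388)/(1 + 0.0312) − 1 = 0.7370%
Vietnam: (1 + 0.0670)/(1 − 0.0080) − 1 = 7.5605%
Differential = 0.7370% − 7.5605% = -6.8235% → -6.82%.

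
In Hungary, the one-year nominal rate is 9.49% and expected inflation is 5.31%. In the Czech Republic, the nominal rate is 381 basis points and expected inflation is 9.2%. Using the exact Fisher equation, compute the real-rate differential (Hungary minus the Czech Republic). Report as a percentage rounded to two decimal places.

Hungary: (1 + 0.0949)/(1 + 0.0531) − 1 = 3.9692%
The Czech Republic: (1 + 0.0381)/(1 + 0.0920) − 1 = -4.9359%
Differential = 3.9692% − (-4.9359%) = 8.9051% → 8.91%.

8.91%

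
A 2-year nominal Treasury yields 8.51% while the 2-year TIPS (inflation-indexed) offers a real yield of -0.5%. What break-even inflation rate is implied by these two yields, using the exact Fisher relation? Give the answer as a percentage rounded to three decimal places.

(1 + π) = (1 + i)/(1 + r) = 1.08510 / 0.99500 = 1.090553
Break-even inflation = 1.090553 − 1 → 9.055%.

9.055%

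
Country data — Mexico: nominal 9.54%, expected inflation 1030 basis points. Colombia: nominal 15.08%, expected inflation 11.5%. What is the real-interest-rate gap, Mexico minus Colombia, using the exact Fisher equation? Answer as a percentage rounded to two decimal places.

Mexico: (1 + 0.0954)/(1 + 0.1030) − 1 = -0.6890%
Colombia: (1 + 0.1508)/(1 + 0.1150) − 1 = 3.2108%
Differential = -0.6890% − 3.2108% = -3.8998% → -3.90%.

-3.90%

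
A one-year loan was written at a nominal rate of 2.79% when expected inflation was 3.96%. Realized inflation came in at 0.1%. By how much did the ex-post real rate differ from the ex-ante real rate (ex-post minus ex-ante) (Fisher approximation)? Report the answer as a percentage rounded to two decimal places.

3.86%

Ex-ante: 2.79% − 3.96% = -1.170%
Ex-post: 2.79% − 0.1% = 2.690%
Difference (ex-post − ex-ante) = 3.8600% → 3.86%.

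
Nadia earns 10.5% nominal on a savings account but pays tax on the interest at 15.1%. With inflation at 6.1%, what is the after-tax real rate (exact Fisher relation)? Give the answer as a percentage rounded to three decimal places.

After-tax nominal return = 10.5% × (1 − 0.151) = 8.9145%.
1 + r = 1.089145 / 1.06100 = 1.026527
After-tax real rate = 1.026527 − 1 → 2.653%.

2.653%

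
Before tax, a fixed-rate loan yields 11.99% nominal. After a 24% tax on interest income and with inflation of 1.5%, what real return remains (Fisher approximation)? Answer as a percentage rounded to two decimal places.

7.61%

After-tax nominal return = 11.99% × (1 − 0.24) = 9.1124%.
r ≈ 9.1124% − 1.5% → 7.61%.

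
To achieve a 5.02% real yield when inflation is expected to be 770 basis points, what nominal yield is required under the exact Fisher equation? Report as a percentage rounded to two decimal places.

(1 + i) = (1 + r)(1 + π) = 1.05020 × 1.07700 = 1.1310654
i = 1.1310654 − 1, so the required nominal rate is 13.11%.

13.11%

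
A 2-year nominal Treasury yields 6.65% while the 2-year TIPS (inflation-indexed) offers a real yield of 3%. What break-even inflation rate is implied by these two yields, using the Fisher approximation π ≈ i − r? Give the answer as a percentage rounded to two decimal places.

π ≈ i − r = 6.65% − 3% → 3.65%.

3.65%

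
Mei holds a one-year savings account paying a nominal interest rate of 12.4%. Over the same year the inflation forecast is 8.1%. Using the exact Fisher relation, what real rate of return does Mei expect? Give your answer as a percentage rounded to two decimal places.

By the Fisher relation, 1 + r = (1 + i)/(1 + π).
1 + r = 1.12400 / 1.08100 = 1.039778
r = 1.039778 − 1 = 3.9778%, i.e. 3.98%.

3.98%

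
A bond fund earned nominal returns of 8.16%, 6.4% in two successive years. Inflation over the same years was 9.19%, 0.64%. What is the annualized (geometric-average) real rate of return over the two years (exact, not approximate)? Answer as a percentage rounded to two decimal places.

Compound the nominal returns: 1.0816 × 1.0640 = 1.15082240.
Compound inflation: 1.0919 × 1.0064 = 1.09888816.
Deflate: 1.15082240 / 1.09888816 = 1.04726071.
Annualized real rate = 1.04726071^(1/2) − 1 = 2.3358% → 2.34%.

2.34%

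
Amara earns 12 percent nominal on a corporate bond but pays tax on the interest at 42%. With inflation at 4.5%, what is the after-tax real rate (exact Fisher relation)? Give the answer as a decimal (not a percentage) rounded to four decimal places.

After-tax nominal return = 12% × (1 − 0.42) = 6.9600%.
1 + r = 1.06960 / 1.04500 = 1.023541
After-tax real rate = 1.023541 − 1 → 0.0235.

0.0235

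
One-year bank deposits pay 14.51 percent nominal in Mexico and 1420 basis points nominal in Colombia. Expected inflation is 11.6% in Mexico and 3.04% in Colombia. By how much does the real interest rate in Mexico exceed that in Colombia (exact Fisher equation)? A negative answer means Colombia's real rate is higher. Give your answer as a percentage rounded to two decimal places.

-8.22%

Mexico: (1 + 0.1451)/(1 + 0.1160) − 1 = 2.6075%
Colombia: (1 + 0.1420)/(1 + 0.0304) − 1 = 10.8307%
Differential = 2.6075% − 10.8307% = -8.2232% → -8.22%.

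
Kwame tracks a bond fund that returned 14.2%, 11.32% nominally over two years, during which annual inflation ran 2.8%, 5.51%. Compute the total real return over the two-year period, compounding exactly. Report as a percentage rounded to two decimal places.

Compound the nominal returns: 1.1420 × 1.1132 = 1.271274.
Compound inflation: 1.0280 × 1.0551 = 1.084643.
Deflate: 1.271274 / 1.084643 = 1.172067.
Total real return = 1.172067 − 1 → 17.21%.

17.21%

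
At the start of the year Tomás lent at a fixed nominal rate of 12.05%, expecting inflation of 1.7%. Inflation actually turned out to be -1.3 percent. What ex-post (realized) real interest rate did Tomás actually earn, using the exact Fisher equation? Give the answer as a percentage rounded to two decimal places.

Ex-post: (1 + 0.1205)/(1 − 0.0130) − 1 = 13.5258%
So the realized real rate is 13.53%.

13.53%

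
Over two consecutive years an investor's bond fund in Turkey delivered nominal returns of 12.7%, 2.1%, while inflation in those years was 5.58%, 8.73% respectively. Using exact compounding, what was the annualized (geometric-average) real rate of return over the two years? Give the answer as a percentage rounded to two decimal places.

0.12%

Nominal growth factor = 1.1270 × 1.0210 = 1.15066700
Price-level growth factor = 1.0558 × 1.0873 = 1.14797134
Real growth factor = 1.15066700 / 1.14797134 = 1.00234819
Annualized real rate = 1.00234819^(1/2) − 1 = 0.1173% → 0.12%.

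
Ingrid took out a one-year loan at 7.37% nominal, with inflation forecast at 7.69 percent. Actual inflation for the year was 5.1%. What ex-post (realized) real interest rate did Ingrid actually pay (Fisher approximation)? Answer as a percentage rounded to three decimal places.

Ex-post: 7.37% − 5.1% = 2.270%
So the realized real rate is 2.270%.

2.270%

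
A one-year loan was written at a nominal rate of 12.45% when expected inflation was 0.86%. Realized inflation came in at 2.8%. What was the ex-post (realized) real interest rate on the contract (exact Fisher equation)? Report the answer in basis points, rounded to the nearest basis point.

Ex-post: (1 + 0.1245)/(1 + 0.0280) − 1 = 9.3872%
So the realized real rate is 939 basis points.

939 basis points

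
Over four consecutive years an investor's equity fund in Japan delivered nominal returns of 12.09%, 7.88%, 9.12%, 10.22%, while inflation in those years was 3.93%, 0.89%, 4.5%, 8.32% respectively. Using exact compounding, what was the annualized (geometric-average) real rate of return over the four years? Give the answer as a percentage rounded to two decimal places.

Nominal growth factor = 1.1209 × 1.0788 × 1.0912 × 1.1022 = 1.45436218
Price-level growth factor = 1.0393 × 1.0089 × 1.0450 × 1.0832 = 1.18689962
Real growth factor = 1.45436218 / 1.18689962 = 1.22534556
Annualized real rate = 1.22534556^(1/4) − 1 = 5.2118% → 5.21%.

5.21%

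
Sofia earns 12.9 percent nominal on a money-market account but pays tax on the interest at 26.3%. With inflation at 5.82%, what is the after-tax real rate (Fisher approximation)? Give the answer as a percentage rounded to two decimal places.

3.69%

After-tax nominal return = 12.9% × (1 − 0.263) = 9.5073%.
r ≈ 9.5073% − 5.82% → 3.69%.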